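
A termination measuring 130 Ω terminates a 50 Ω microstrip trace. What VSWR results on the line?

Γ = (130 − 50)/(130 + 50) = 0.444
VSWR = (1 + 0.444)/(1 − 0.444)

VSWR ≈ 2.6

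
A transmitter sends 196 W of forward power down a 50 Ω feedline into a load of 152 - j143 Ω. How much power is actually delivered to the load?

|Γ| = |(102 − j143)/(202 − j143)| = 0.71
|Γ|² = 0.504
P_refl = |Γ|²·P_inc = 98.7 W, P_del = (1 − |Γ|²)·P_inc = 97.3 W

P_delivered ≈ 97.3 W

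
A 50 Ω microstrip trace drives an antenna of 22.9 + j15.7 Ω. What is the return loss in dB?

RL ≈ 7.54 dB

Γ = (-27.1 + j15.7)/(72.9 + j15.7), |Γ| = 0.42
RL = −20·log₁₀|Γ| = −20·log₁₀(0.42)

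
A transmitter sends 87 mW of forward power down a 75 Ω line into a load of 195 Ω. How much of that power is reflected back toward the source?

Γ = (195 − 75)/(195 + 75) = 0.444
|Γ|² = 0.198
P_refl = |Γ|²·P_inc = 17.2 mW, P_del = (1 − |Γ|²)·P_inc = 69.8 mW

P_reflected ≈ 17.2 mW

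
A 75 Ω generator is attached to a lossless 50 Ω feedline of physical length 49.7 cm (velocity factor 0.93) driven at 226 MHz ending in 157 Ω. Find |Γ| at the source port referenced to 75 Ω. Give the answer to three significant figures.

λ = v/f = 0.93·c / 226 MHz = 1.23 m
βl = 2π·l/λ = 2π × 0.403 = 145°
tan(βl) = -0.702
Z_in = Z_0·(Z_L + jZ_0·tanβl)/(Z_0 + jZ_L·tanβl) = 40 + j53.1 Ω
Γ_s = (Z_in − Z_s)/(Z_in + Z_s) = (-35 + j53.1)/(115 + j53.1), |Γ_s| = 0.502

|Γ| ≈ 0.502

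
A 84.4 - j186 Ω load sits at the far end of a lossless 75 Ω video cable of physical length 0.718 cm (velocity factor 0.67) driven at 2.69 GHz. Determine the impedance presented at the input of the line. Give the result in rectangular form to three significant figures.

λ = v/f = 0.67·c / 2.69 GHz = 0.0747 m
βl = 2π·l/λ = 2π × 0.0961 = 34.6°
tan(βl) = tan(34.6°) = 0.69
Z_in = Z_0·(Z_L + jZ_0·tanβl)/(Z_0 + jZ_L·tanβl)
     = 75·(84.4 − j134)/(203 + j58.2)

Z_in ≈ 15.7 − j54 Ω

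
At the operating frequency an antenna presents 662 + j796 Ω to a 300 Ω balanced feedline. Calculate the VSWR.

VSWR ≈ 5.67

Γ = (Z_L − Z_0)/(Z_L + Z_0) = (362 + j796)/(962 + j796)
|Γ| = 874/1250 = 0.7
VSWR = (1 + |Γ|)/(1 − |Γ|) = 1.7/0.3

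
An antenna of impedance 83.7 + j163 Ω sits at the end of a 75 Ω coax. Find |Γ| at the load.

Γ = (Z_L − Z_0)/(Z_L + Z_0) = (8.7 + j163)/(158.7 + j163)
|Γ| = 163/227

|Γ| ≈ 0.718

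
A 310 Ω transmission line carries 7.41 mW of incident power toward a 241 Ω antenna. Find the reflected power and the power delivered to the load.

P_reflected ≈ 0.116 mW; P_delivered ≈ 7.29 mW

Γ = (241 − 310)/(241 + 310) = -0.125
|Γ|² = 0.0157
P_refl = |Γ|²·P_inc = 0.116 mW, P_del = (1 − |Γ|²)·P_inc = 7.29 mW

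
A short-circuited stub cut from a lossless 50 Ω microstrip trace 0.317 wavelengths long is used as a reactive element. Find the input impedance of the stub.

βl = 2π × 0.317 = 114°
tan(βl) = -2.23
For a short-circuited stub, Z_in = jZ_0·tan(βl)

Z_in ≈ −j112 Ω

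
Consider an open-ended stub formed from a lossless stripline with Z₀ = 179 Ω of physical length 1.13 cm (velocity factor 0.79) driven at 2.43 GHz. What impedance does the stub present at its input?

Z_in ≈ −j201 Ω

λ = v/f = 0.79·c / 2.43 GHz = 0.0975 m
βl = 2π·l/λ = 2π × 0.116 = 41.7°
tan(βl) = 0.891
For an open-ended stub, Z_in = −jZ_0·cot(βl) = −jZ_0/tan(βl)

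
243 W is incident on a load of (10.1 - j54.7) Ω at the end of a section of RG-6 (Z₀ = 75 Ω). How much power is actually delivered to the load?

P_delivered ≈ 71.9 W

|Γ| = |(-64.9 − j54.7)/(85.1 − j54.7)| = 0.839
|Γ|² = 0.704
P_refl = |Γ|²·P_inc = 171 W, P_del = (1 − |Γ|²)·P_inc = 71.9 W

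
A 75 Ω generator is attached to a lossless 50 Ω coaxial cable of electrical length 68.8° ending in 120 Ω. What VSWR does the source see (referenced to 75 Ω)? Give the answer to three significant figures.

VSWR ≈ 3.36

tan(βl) = 2.58
Z_in = Z_0·(Z_L + jZ_0·tanβl)/(Z_0 + jZ_L·tanβl) = 23.4 − j15.6 Ω
Γ_s = (Z_in − Z_s)/(Z_in + Z_s) = (-51.6 − j15.6)/(98.4 − j15.6), |Γ_s| = 0.542
VSWR = (1 + |Γ_s|)/(1 − |Γ_s|)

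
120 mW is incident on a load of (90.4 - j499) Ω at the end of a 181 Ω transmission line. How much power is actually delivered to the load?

|Γ| = |(-90.6 − j499)/(271.4 − j499)| = 0.893
|Γ|² = 0.797
P_refl = |Γ|²·P_inc = 95.7 mW, P_del = (1 − |Γ|²)·P_inc = 24.3 mW

P_delivered ≈ 24.3 mW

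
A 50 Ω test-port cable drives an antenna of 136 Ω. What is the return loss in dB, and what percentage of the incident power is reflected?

Γ = (136 − 50)/(136 + 50) = 0.462
RL = −20·log₁₀(0.462) = 6.7 dB
P_refl/P_inc = |Γ|² = 0.214

RL ≈ 6.7 dB; 21.4% of incident power reflected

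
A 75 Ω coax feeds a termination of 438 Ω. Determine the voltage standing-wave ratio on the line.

VSWR ≈ 5.84

Γ = (438 − 75)/(438 + 75) = 0.708
VSWR = (1 + 0.708)/(1 − 0.708)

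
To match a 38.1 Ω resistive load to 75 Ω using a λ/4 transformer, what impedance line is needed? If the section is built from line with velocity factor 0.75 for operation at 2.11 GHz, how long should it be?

Z_qwt ≈ 53.5 Ω; length ≈ 2.67 cm

Z_qwt = √(Z_0·R_L) = √(75 × 38.1) = √2858
λ = 0.75·c/f = 0.107 m, so l = λ/4 = 0.0267 m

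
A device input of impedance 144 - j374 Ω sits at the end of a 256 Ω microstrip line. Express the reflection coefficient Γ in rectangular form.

Γ ≈ 0.317 − j0.639

Γ = (Z_L − Z_0)/(Z_L + Z_0) = (-112 − j374)/(400 − j374)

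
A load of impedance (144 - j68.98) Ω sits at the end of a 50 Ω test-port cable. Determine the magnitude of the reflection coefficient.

|Γ| ≈ 0.566

Γ = (Z_L − Z_0)/(Z_L + Z_0) = (94 − j68.98)/(194 − j68.98)
|Γ| = 117/206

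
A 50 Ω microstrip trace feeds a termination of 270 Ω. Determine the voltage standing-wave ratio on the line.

For a purely resistive load, VSWR = R_L/Z_0 or Z_0/R_L (whichever > 1) = 270/50

VSWR ≈ 5.4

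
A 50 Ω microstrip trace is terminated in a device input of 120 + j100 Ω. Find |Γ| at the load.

|Γ| ≈ 0.619

Γ = (Z_L − Z_0)/(Z_L + Z_0) = (70 + j100)/(170 + j100)
|Γ| = 122/197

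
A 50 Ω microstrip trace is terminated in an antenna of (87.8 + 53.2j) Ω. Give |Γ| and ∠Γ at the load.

Γ = (Z_L − Z_0)/(Z_L + Z_0) = (37.8 + j53.2)/(137.8 + j53.2)
|Γ| = 65.3/148 = 0.442

Γ ≈ 0.442 ∠ 33.5°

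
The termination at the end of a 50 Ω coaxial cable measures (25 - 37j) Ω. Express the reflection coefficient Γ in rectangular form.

Γ = (Z_L − Z_0)/(Z_L + Z_0) = (-25 − j37)/(75 − j37)

Γ ≈ -0.0723 − j0.529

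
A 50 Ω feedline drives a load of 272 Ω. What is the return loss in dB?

Γ = (272 − 50)/(272 + 50) = 0.689
RL = −20·log₁₀|Γ| = −20·log₁₀(0.689)

RL ≈ 3.23 dB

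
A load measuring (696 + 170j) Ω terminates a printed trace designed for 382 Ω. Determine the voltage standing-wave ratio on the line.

VSWR ≈ 1.97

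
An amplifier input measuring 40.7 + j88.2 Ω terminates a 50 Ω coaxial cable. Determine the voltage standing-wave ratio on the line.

Γ = (Z_L − Z_0)/(Z_L + Z_0) = (-9.3 + j88.2)/(90.7 + j88.2)
|Γ| = 88.7/127 = 0.701
VSWR = (1 + |Γ|)/(1 − |Γ|) = 1.7/0.299

VSWR ≈ 5.69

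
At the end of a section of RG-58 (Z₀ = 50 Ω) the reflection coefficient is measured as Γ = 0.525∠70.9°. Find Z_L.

Z_L = Z_0·(1 + Γ)/(1 − Γ) = 50·(1.17 + j0.496)/(0.828 − j0.496)

Z_L ≈ 38.9 + j53.2 Ω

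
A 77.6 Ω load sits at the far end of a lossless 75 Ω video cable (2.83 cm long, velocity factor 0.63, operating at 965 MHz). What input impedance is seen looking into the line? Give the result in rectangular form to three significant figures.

λ = v/f = 0.63·c / 965 MHz = 0.196 m
βl = 2π·l/λ = 2π × 0.144 = 52°
tan(βl) = tan(52°) = 1.28
Z_in = Z_0·(Z_L + jZ_0·tanβl)/(Z_0 + jZ_L·tanβl)
     = 75·(77.6 + j96.1)/(75 + j99.4)

Z_in ≈ 74.3 − j2.46 Ω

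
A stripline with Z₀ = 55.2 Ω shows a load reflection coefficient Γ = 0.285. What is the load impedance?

Z_L ≈ 99.2 Ω

Z_L = Z_0·(1 + Γ)/(1 − Γ) = 55.2·(1.28)/(0.715)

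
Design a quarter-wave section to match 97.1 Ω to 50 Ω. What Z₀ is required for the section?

Z_qwt ≈ 69.7 Ω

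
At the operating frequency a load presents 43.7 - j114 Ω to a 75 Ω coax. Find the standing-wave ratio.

VSWR ≈ 6.1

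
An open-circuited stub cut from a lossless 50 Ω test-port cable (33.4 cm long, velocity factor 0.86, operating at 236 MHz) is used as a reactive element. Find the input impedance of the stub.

Z_in ≈ +j18.2 Ω

λ = v/f = 0.86·c / 236 MHz = 1.09 m
βl = 2π·l/λ = 2π × 0.306 = 110°
tan(βl) = -2.75
For an open-circuited stub, Z_in = −jZ_0·cot(βl) = −jZ_0/tan(βl)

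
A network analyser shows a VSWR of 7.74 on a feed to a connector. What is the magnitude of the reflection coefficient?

|Γ| ≈ 0.771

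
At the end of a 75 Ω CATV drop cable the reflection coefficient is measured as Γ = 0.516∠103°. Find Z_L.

Z_L ≈ 36.7 + j50.3 Ω

Z_L = Z_0·(1 + Γ)/(1 − Γ) = 75·(0.884 + j0.503)/(1.12 − j0.503)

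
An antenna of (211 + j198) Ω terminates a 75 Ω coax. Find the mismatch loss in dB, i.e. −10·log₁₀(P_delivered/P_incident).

Γ = (136 + j198)/(286 + j198), |Γ| = 0.691
|Γ|² = 0.477, so P_del/P_inc = 1 − |Γ|² = 0.523
ML = −10·log₁₀(1 − |Γ|²)

mismatch loss ≈ 2.81 dB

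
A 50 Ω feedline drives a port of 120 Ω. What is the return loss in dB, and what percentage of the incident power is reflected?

Γ = (120 − 50)/(120 + 50) = 0.412
RL = −20·log₁₀(0.412) = 7.71 dB
P_refl/P_inc = |Γ|² = 0.17

RL ≈ 7.71 dB; 17% of incident power reflected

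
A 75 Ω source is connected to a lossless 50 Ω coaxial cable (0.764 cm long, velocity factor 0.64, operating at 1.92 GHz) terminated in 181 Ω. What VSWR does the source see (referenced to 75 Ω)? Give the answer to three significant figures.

λ = v/f = 0.64·c / 1.92 GHz = 0.1 m
βl = 2π·l/λ = 2π × 0.0764 = 27.5°
tan(βl) = 0.521
Z_in = Z_0·(Z_L + jZ_0·tanβl)/(Z_0 + jZ_L·tanβl) = 50.5 − j69.2 Ω
Γ_s = (Z_in − Z_s)/(Z_in + Z_s) = (-24.5 − j69.2)/(126 − j69.2), |Γ_s| = 0.512
VSWR = (1 + |Γ_s|)/(1 − |Γ_s|)

VSWR ≈ 3.1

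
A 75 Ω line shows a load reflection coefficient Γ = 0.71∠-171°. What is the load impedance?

Z_L = Z_0·(1 + Γ)/(1 − Γ) = 75·(0.299 − j0.111)/(1.7 + j0.111)

Z_L ≈ 12.8 − j5.73 Ω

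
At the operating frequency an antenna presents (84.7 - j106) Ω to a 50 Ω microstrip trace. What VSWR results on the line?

Γ = (Z_L − Z_0)/(Z_L + Z_0) = (34.7 − j106)/(134.7 − j106)
|Γ| = 112/171 = 0.651
VSWR = (1 + |Γ|)/(1 − |Γ|) = 1.65/0.349

VSWR ≈ 4.73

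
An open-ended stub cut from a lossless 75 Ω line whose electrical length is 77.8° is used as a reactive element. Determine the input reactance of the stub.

X_in ≈ -16.2 Ω (capacitive)

tan(βl) = 4.63
For an open-ended stub, Z_in = −jZ_0·cot(βl) = −jZ_0/tan(βl)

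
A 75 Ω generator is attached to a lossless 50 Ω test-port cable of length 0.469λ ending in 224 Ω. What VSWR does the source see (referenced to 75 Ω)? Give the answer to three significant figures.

βl = 2π × 0.469 = 169°
tan(βl) = -0.197
Z_in = Z_0·(Z_L + jZ_0·tanβl)/(Z_0 + jZ_L·tanβl) = 131 + j106 Ω
Γ_s = (Z_in − Z_s)/(Z_in + Z_s) = (55.7 + j106)/(206 + j106), |Γ_s| = 0.516
VSWR = (1 + |Γ_s|)/(1 − |Γ_s|)

VSWR ≈ 3.14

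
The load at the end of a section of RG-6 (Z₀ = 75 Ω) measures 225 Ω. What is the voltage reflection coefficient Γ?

Γ = (Z_L − Z_0)/(Z_L + Z_0) = (225 − 75)/(225 + 75) = 150/300

Γ = 0.5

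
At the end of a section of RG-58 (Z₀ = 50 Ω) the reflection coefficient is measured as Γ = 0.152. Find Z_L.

Z_L ≈ 67.9 Ω

Z_L = Z_0·(1 + Γ)/(1 − Γ) = 50·(1.15)/(0.848)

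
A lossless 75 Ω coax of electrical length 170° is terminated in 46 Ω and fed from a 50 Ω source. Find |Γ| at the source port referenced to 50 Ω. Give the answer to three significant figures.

|Γ| ≈ 0.0898

tan(βl) = -0.176
Z_in = Z_0·(Z_L + jZ_0·tanβl)/(Z_0 + jZ_L·tanβl) = 46.9 − j8.15 Ω
Γ_s = (Z_in − Z_s)/(Z_in + Z_s) = (-3.12 − j8.15)/(96.9 − j8.15), |Γ_s| = 0.0898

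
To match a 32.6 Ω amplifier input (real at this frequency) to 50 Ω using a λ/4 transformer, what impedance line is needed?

Z_qwt = √(Z_0·R_L) = √(50 × 32.6) = √1630

Z_qwt ≈ 40.4 Ω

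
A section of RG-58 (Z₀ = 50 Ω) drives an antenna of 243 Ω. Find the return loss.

RL ≈ 3.63 dB

Γ = (243 − 50)/(243 + 50) = 0.659
RL = −20·log₁₀|Γ| = −20·log₁₀(0.659)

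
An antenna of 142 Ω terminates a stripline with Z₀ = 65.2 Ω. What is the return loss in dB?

Γ = (142 − 65.2)/(142 + 65.2) = 0.371
RL = −20·log₁₀|Γ| = −20·log₁₀(0.371)

RL ≈ 8.62 dB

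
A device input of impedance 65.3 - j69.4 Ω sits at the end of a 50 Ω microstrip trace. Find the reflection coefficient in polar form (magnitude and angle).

Γ ≈ 0.528 ∠ -46.5°

Γ = (Z_L − Z_0)/(Z_L + Z_0) = (15.3 − j69.4)/(115.3 − j69.4)
|Γ| = 71.1/135 = 0.528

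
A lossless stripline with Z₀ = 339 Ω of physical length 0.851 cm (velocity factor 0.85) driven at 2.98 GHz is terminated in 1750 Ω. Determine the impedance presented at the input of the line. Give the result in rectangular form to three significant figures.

λ = v/f = 0.85·c / 2.98 GHz = 0.0856 m
βl = 2π·l/λ = 2π × 0.0995 = 35.8°
tan(βl) = tan(35.8°) = 0.721
Z_in = Z_0·(Z_L + jZ_0·tanβl)/(Z_0 + jZ_L·tanβl)
     = 339·(1750 + j245)/(339 + j1260)

Z_in ≈ 179 − j422 Ω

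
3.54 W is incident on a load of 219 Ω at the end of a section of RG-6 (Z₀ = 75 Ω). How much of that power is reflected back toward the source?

P_reflected ≈ 0.849 W

Γ = (219 − 75)/(219 + 75) = 0.49
|Γ|² = 0.24
P_refl = |Γ|²·P_inc = 0.849 W, P_del = (1 − |Γ|²)·P_inc = 2.69 W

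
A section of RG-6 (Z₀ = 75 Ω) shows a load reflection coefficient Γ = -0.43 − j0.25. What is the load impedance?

Z_L = Z_0·(1 + Γ)/(1 − Γ) = 75·(0.57 − j0.25)/(1.43 + j0.25)

Z_L ≈ 26.8 − j17.8 Ω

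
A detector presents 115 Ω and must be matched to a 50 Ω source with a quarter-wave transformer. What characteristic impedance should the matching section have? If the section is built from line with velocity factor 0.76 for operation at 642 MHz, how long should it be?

Z_qwt ≈ 75.8 Ω; length ≈ 8.88 cm

Z_qwt = √(Z_0·R_L) = √(50 × 115) = √5750
λ = 0.76·c/f = 0.355 m, so l = λ/4 = 0.0888 m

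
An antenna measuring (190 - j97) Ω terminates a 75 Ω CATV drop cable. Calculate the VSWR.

Γ = (Z_L − Z_0)/(Z_L + Z_0) = (115 − j97)/(265 − j97)
|Γ| = 150/282 = 0.533
VSWR = (1 + |Γ|)/(1 − |Γ|) = 1.53/0.467

VSWR ≈ 3.28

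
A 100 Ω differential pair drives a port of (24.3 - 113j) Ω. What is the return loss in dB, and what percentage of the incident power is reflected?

RL ≈ 1.83 dB; 65.6% of incident power reflected

Γ = (-75.7 − j113)/(124.3 − j113), |Γ| = 0.81
RL = −20·log₁₀(0.81) = 1.83 dB
P_refl/P_inc = |Γ|² = 0.656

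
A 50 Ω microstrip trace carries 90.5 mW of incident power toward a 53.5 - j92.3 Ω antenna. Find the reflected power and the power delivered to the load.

P_reflected ≈ 40.1 mW; P_delivered ≈ 50.4 mW

|Γ| = |(3.5 − j92.3)/(103.5 − j92.3)| = 0.666
|Γ|² = 0.444
P_refl = |Γ|²·P_inc = 40.1 mW, P_del = (1 − |Γ|²)·P_inc = 50.4 mW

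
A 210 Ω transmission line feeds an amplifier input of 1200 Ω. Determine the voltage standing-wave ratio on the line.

VSWR ≈ 5.71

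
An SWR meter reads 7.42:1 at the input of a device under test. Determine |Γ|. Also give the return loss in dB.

|Γ| ≈ 0.762; return loss ≈ 2.36 dB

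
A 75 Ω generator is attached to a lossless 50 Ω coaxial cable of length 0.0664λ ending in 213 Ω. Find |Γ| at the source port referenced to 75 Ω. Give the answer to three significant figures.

|Γ| ≈ 0.551

βl = 2π × 0.0664 = 23.9°
tan(βl) = 0.443
Z_in = Z_0·(Z_L + jZ_0·tanβl)/(Z_0 + jZ_L·tanβl) = 55.8 − j83.2 Ω
Γ_s = (Z_in − Z_s)/(Z_in + Z_s) = (-19.2 − j83.2)/(131 − j83.2), |Γ_s| = 0.551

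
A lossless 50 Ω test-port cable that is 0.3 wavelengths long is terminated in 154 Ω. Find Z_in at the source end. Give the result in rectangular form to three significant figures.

βl = 2π × 0.3 = 108°
tan(βl) = tan(108°) = -3.08
Z_in = Z_0·(Z_L + jZ_0·tanβl)/(Z_0 + jZ_L·tanβl)
     = 50·(154 − j154)/(50 − j474)

Z_in ≈ 17.8 + j14.4 Ω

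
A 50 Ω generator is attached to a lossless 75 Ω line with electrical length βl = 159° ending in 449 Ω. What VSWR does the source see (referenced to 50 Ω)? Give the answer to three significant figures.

VSWR ≈ 8.35

tan(βl) = -0.384
Z_in = Z_0·(Z_L + jZ_0·tanβl)/(Z_0 + jZ_L·tanβl) = 82 + j160 Ω
Γ_s = (Z_in − Z_s)/(Z_in + Z_s) = (32 + j160)/(132 + j160), |Γ_s| = 0.786
VSWR = (1 + |Γ_s|)/(1 − |Γ_s|)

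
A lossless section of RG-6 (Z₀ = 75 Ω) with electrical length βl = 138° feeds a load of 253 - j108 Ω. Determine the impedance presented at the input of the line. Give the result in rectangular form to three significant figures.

Z_in ≈ 49.2 + j88.1 Ω

tan(βl) = tan(138°) = -0.9
Z_in = Z_0·(Z_L + jZ_0·tanβl)/(Z_0 + jZ_L·tanβl)
     = 75·(253 − j176)/(-22.2 − j228)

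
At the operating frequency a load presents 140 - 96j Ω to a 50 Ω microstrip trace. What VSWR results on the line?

Γ = (Z_L − Z_0)/(Z_L + Z_0) = (90 − j96)/(190 − j96)
|Γ| = 132/213 = 0.618
VSWR = (1 + |Γ|)/(1 − |Γ|) = 1.62/0.382

VSWR ≈ 4.24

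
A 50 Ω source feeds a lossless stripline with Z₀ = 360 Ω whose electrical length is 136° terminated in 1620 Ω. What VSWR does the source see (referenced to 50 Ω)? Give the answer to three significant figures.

tan(βl) = -0.966
Z_in = Z_0·(Z_L + jZ_0·tanβl)/(Z_0 + jZ_L·tanβl) = 157 + j337 Ω
Γ_s = (Z_in − Z_s)/(Z_in + Z_s) = (107 + j337)/(207 + j337), |Γ_s| = 0.894
VSWR = (1 + |Γ_s|)/(1 − |Γ_s|)

VSWR ≈ 17.8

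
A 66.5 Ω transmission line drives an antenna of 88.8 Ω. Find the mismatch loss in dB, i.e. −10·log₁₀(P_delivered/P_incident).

mismatch loss ≈ 0.0905 dB

Γ = (88.8 − 66.5)/(88.8 + 66.5) = 0.144
|Γ|² = 0.0206, so P_del/P_inc = 1 − |Γ|² = 0.979
ML = −10·log₁₀(1 − |Γ|²)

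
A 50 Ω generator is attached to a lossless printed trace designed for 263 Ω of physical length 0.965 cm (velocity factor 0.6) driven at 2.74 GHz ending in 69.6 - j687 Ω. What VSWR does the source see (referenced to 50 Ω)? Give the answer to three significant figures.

λ = v/f = 0.6·c / 2.74 GHz = 0.0657 m
βl = 2π·l/λ = 2π × 0.147 = 52.9°
tan(βl) = 1.32
Z_in = Z_0·(Z_L + jZ_0·tanβl)/(Z_0 + jZ_L·tanβl) = 9.59 − j77 Ω
Γ_s = (Z_in − Z_s)/(Z_in + Z_s) = (-40.4 − j77)/(59.6 − j77), |Γ_s| = 0.893
VSWR = (1 + |Γ_s|)/(1 − |Γ_s|)

VSWR ≈ 17.7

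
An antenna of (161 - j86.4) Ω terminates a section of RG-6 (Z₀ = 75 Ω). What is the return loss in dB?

Γ = (86 − j86.4)/(236 − j86.4), |Γ| = 0.485
RL = −20·log₁₀|Γ| = −20·log₁₀(0.485)

RL ≈ 6.28 dB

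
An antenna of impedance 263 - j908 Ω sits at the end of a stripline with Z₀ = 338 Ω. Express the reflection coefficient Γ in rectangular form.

Γ ≈ 0.657 − j0.518

Γ = (Z_L − Z_0)/(Z_L + Z_0) = (-75 − j908)/(601 − j908)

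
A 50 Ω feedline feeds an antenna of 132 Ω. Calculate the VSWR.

For a purely resistive load, VSWR = R_L/Z_0 or Z_0/R_L (whichever > 1) = 132/50

VSWR ≈ 2.64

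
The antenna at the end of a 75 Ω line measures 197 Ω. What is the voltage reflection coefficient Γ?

Γ = 0.449

Γ = (Z_L − Z_0)/(Z_L + Z_0) = (197 − 75)/(197 + 75) = 122/272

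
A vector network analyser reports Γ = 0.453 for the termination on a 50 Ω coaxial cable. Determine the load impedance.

Z_L ≈ 133 Ω

Z_L = Z_0·(1 + Γ)/(1 − Γ) = 50·(1.45)/(0.547)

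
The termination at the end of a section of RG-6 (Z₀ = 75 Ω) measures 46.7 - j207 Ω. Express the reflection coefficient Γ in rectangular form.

Γ ≈ 0.683 − j0.539

Γ = (Z_L − Z_0)/(Z_L + Z_0) = (-28.3 − j207)/(121.7 − j207)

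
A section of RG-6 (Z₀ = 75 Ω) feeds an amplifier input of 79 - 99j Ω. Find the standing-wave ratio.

Γ = (Z_L − Z_0)/(Z_L + Z_0) = (4 − j99)/(154 − j99)
|Γ| = 99.1/183 = 0.541
VSWR = (1 + |Γ|)/(1 − |Γ|) = 1.54/0.459

VSWR ≈ 3.36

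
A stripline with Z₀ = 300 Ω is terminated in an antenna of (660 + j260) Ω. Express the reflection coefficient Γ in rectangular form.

Γ ≈ 0.418 + j0.158

Γ = (Z_L − Z_0)/(Z_L + Z_0) = (360 + j260)/(960 + j260)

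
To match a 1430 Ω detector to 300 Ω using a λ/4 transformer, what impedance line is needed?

Z_qwt = √(Z_0·R_L) = √(300 × 1430) = √429000

Z_qwt ≈ 655 Ω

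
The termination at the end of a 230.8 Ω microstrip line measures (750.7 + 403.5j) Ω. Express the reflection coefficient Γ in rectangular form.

Γ ≈ 0.598 + j0.165

Γ = (Z_L − Z_0)/(Z_L + Z_0) = (519.9 + j403.5)/(981.5 + j403.5)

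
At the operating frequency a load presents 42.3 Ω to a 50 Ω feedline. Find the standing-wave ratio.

VSWR ≈ 1.18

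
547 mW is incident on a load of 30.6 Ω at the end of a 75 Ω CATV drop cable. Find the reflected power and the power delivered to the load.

P_reflected ≈ 96.7 mW; P_delivered ≈ 450 mW

Γ = (30.6 − 75)/(30.6 + 75) = -0.42
|Γ|² = 0.177
P_refl = |Γ|²·P_inc = 96.7 mW, P_del = (1 − |Γ|²)·P_inc = 450 mW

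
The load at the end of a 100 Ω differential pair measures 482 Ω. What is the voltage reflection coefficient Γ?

Γ = 0.656

Γ = (Z_L − Z_0)/(Z_L + Z_0) = (482 − 100)/(482 + 100) = 382/582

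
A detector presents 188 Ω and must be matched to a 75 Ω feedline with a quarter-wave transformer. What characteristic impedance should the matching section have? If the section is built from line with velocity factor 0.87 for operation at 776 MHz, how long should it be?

Z_qwt ≈ 119 Ω; length ≈ 8.41 cm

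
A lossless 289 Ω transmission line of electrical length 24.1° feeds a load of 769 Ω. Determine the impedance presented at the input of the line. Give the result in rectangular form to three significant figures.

Z_in ≈ 382 − j325 Ω

tan(βl) = tan(24.1°) = 0.447
Z_in = Z_0·(Z_L + jZ_0·tanβl)/(Z_0 + jZ_L·tanβl)
     = 289·(769 + j129)/(289 + j344)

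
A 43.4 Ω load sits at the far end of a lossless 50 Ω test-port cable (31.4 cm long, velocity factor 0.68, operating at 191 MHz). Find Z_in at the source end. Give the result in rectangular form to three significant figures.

λ = v/f = 0.68·c / 191 MHz = 1.07 m
βl = 2π·l/λ = 2π × 0.294 = 106°
tan(βl) = tan(106°) = -3.53
Z_in = Z_0·(Z_L + jZ_0·tanβl)/(Z_0 + jZ_L·tanβl)
     = 50·(43.4 − j176)/(50 − j153)

Z_in ≈ 56.2 − j4.19 Ω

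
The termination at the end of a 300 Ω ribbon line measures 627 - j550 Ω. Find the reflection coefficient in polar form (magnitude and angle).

Γ ≈ 0.594 ∠ -28.6°

Γ = (Z_L − Z_0)/(Z_L + Z_0) = (327 − j550)/(927 − j550)
|Γ| = 640/1080 = 0.594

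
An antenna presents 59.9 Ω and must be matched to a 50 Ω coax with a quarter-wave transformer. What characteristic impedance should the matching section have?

Z_qwt ≈ 54.7 Ω

Z_qwt = √(Z_0·R_L) = √(50 × 59.9) = √2995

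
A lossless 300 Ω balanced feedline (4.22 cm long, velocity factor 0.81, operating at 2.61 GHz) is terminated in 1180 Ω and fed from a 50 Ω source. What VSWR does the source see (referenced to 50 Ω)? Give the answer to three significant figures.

VSWR ≈ 21.8

λ = v/f = 0.81·c / 2.61 GHz = 0.0931 m
βl = 2π·l/λ = 2π × 0.453 = 163°
tan(βl) = -0.302
Z_in = Z_0·(Z_L + jZ_0·tanβl)/(Z_0 + jZ_L·tanβl) = 533 + j544 Ω
Γ_s = (Z_in − Z_s)/(Z_in + Z_s) = (483 + j544)/(583 + j544), |Γ_s| = 0.912
VSWR = (1 + |Γ_s|)/(1 − |Γ_s|)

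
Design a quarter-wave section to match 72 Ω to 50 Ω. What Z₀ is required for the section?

Z_qwt ≈ 60 Ω

Z_qwt = √(Z_0·R_L) = √(50 × 72) = √3600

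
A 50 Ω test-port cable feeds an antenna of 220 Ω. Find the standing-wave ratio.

VSWR ≈ 4.4

For a purely resistive load, VSWR = R_L/Z_0 or Z_0/R_L (whichever > 1) = 220/50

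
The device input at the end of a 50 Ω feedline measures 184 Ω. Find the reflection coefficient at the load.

Γ = 0.573

Γ = (Z_L − Z_0)/(Z_L + Z_0) = (184 − 50)/(184 + 50) = 134/234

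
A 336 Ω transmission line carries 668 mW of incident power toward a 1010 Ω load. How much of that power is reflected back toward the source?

Γ = (1010 − 336)/(1010 + 336) = 0.501
|Γ|² = 0.251
P_refl = |Γ|²·P_inc = 167 mW, P_del = (1 − |Γ|²)·P_inc = 501 mW

P_reflected ≈ 167 mW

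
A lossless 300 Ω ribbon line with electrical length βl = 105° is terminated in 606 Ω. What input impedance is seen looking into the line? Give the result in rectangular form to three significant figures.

Z_in ≈ 156 + j59.6 Ω

tan(βl) = tan(105°) = -3.73
Z_in = Z_0·(Z_L + jZ_0·tanβl)/(Z_0 + jZ_L·tanβl)
     = 300·(606 − j1120)/(300 − j2260)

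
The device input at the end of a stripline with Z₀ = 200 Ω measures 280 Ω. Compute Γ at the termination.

Γ = 0.167

Γ = (Z_L − Z_0)/(Z_L + Z_0) = (280 − 200)/(280 + 200) = 80/480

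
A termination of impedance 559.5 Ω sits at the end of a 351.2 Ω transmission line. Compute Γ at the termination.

Γ = (Z_L − Z_0)/(Z_L + Z_0) = (559.5 − 351.2)/(559.5 + 351.2) = 208.3/910.7

Γ = 0.229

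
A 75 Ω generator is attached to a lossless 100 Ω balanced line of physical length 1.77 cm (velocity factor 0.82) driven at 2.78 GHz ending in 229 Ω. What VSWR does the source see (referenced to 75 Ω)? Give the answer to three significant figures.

λ = v/f = 0.82·c / 2.78 GHz = 0.0885 m
βl = 2π·l/λ = 2π × 0.2 = 72°
tan(βl) = 3.08
Z_in = Z_0·(Z_L + jZ_0·tanβl)/(Z_0 + jZ_L·tanβl) = 47.3 − j25.8 Ω
Γ_s = (Z_in − Z_s)/(Z_in + Z_s) = (-27.7 − j25.8)/(122 − j25.8), |Γ_s| = 0.302
VSWR = (1 + |Γ_s|)/(1 − |Γ_s|)

VSWR ≈ 1.87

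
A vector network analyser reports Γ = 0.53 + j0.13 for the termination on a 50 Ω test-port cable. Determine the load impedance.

Z_L = Z_0·(1 + Γ)/(1 − Γ) = 50·(1.53 + j0.13)/(0.47 − j0.13)

Z_L ≈ 148 + j54.7 Ω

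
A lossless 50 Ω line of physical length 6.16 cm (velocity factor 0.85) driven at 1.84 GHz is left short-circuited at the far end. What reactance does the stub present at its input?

X_in ≈ -18.2 Ω (capacitive)

λ = v/f = 0.85·c / 1.84 GHz = 0.139 m
βl = 2π·l/λ = 2π × 0.444 = 160°
tan(βl) = -0.364
For a short-circuited stub, Z_in = jZ_0·tan(βl)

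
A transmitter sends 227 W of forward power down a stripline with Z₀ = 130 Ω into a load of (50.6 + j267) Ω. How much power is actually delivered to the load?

P_delivered ≈ 57.5 W

|Γ| = |(-79.4 + j267)/(180.6 + j267)| = 0.864
|Γ|² = 0.747
P_refl = |Γ|²·P_inc = 170 W, P_del = (1 − |Γ|²)·P_inc = 57.5 W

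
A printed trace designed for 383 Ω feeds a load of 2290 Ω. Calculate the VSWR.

VSWR ≈ 5.98

Γ = (2290 − 383)/(2290 + 383) = 0.713
VSWR = (1 + 0.713)/(1 − 0.713)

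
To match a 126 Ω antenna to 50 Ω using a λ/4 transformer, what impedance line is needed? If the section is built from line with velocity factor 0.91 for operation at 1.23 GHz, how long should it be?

Z_qwt = √(Z_0·R_L) = √(50 × 126) = √6300
λ = 0.91·c/f = 0.222 m, so l = λ/4 = 0.0555 m

Z_qwt ≈ 79.4 Ω; length ≈ 5.55 cm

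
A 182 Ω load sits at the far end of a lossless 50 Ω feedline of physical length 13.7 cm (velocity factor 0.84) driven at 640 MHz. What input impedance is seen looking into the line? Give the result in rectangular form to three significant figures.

λ = v/f = 0.84·c / 640 MHz = 0.394 m
βl = 2π·l/λ = 2π × 0.348 = 125°
tan(βl) = tan(125°) = -1.41
Z_in = Z_0·(Z_L + jZ_0·tanβl)/(Z_0 + jZ_L·tanβl)
     = 50·(182 − j70.7)/(50 − j257)

Z_in ≈ 19.9 + j31.5 Ω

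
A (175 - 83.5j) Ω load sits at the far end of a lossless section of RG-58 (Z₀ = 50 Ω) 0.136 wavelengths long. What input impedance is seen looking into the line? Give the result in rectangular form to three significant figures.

Z_in ≈ 16.4 − j31.6 Ω

βl = 2π × 0.136 = 49°
tan(βl) = tan(49°) = 1.15
Z_in = Z_0·(Z_L + jZ_0·tanβl)/(Z_0 + jZ_L·tanβl)
     = 50·(175 − j26.1)/(146 + j201)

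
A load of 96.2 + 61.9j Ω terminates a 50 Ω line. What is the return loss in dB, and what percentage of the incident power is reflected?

Γ = (46.2 + j61.9)/(146.2 + j61.9), |Γ| = 0.487
RL = −20·log₁₀(0.487) = 6.26 dB
P_refl/P_inc = |Γ|² = 0.237

RL ≈ 6.26 dB; 23.7% of incident power reflected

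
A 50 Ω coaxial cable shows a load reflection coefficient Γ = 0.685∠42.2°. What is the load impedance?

Z_L = Z_0·(1 + Γ)/(1 − Γ) = 50·(1.51 + j0.46)/(0.493 − j0.46)

Z_L ≈ 58.4 + j101 Ω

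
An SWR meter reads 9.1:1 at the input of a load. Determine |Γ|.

|Γ| ≈ 0.802

|Γ| = (S − 1)/(S + 1) = (9.1 − 1)/(9.1 + 1) = 8.1/10.1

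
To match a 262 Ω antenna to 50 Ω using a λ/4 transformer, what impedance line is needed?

Z_qwt = √(Z_0·R_L) = √(50 × 262) = √13100

Z_qwt ≈ 114 Ω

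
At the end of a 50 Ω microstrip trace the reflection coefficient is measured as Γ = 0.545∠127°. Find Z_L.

Z_L ≈ 18 + j22.3 Ω

Z_L = Z_0·(1 + Γ)/(1 − Γ) = 50·(0.672 + j0.435)/(1.33 − j0.435)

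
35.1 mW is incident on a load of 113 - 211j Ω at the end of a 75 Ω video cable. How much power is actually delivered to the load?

|Γ| = |(38 − j211)/(188 − j211)| = 0.759
|Γ|² = 0.576
P_refl = |Γ|²·P_inc = 20.2 mW, P_del = (1 − |Γ|²)·P_inc = 14.9 mW

P_delivered ≈ 14.9 mW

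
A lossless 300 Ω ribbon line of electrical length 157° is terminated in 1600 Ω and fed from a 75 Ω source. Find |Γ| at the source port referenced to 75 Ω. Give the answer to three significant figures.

|Γ| ≈ 0.897

tan(βl) = -0.424
Z_in = Z_0·(Z_L + jZ_0·tanβl)/(Z_0 + jZ_L·tanβl) = 308 + j571 Ω
Γ_s = (Z_in − Z_s)/(Z_in + Z_s) = (233 + j571)/(383 + j571), |Γ_s| = 0.897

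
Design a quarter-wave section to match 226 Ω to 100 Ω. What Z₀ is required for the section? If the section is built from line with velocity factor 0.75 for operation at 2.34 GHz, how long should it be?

Z_qwt = √(Z_0·R_L) = √(100 × 226) = √22600
λ = 0.75·c/f = 0.0962 m, so l = λ/4 = 0.024 m

Z_qwt ≈ 150 Ω; length ≈ 2.4 cm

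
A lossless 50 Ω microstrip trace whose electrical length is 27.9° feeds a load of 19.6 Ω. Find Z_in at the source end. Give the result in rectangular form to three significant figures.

Z_in ≈ 24.1 + j21.5 Ω

tan(βl) = tan(27.9°) = 0.529
Z_in = Z_0·(Z_L + jZ_0·tanβl)/(Z_0 + jZ_L·tanβl)
     = 50·(19.6 + j26.5)/(50 + j10.4)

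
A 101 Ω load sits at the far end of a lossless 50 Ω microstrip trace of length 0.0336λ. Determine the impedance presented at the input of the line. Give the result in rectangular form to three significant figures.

βl = 2π × 0.0336 = 12.1°
tan(βl) = tan(12.1°) = 0.214
Z_in = Z_0·(Z_L + jZ_0·tanβl)/(Z_0 + jZ_L·tanβl)
     = 50·(101 + j10.7)/(50 + j21.6)

Z_in ≈ 89 − j27.8 Ω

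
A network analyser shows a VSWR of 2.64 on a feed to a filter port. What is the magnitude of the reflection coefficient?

|Γ| = (S − 1)/(S + 1) = (2.64 − 1)/(2.64 + 1) = 1.64/3.64

|Γ| ≈ 0.451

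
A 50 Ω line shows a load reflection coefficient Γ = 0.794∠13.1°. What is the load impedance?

Z_L ≈ 221 + j215 Ω

Z_L = Z_0·(1 + Γ)/(1 − Γ) = 50·(1.77 + j0.18)/(0.227 − j0.18)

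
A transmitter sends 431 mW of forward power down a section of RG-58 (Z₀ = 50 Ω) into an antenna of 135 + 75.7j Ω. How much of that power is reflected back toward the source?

|Γ| = |(85 + j75.7)/(185 + j75.7)| = 0.569
|Γ|² = 0.324
P_refl = |Γ|²·P_inc = 140 mW, P_del = (1 − |Γ|²)·P_inc = 291 mW

P_reflected ≈ 140 mW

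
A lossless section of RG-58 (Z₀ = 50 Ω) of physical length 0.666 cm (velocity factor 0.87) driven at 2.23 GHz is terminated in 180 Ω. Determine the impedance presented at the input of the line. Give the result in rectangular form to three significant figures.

λ = v/f = 0.87·c / 2.23 GHz = 0.117 m
βl = 2π·l/λ = 2π × 0.0569 = 20.5°
tan(βl) = tan(20.5°) = 0.374
Z_in = Z_0·(Z_L + jZ_0·tanβl)/(Z_0 + jZ_L·tanβl)
     = 50·(180 + j18.7)/(50 + j67.2)

Z_in ≈ 73 − j79.5 Ω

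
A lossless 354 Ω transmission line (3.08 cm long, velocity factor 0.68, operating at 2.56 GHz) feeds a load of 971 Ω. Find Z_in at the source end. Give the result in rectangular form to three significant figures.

Z_in ≈ 256 + j301 Ω

λ = v/f = 0.68·c / 2.56 GHz = 0.0797 m
βl = 2π·l/λ = 2π × 0.387 = 139°
tan(βl) = tan(139°) = -0.865
Z_in = Z_0·(Z_L + jZ_0·tanβl)/(Z_0 + jZ_L·tanβl)
     = 354·(971 − j306)/(354 − j840)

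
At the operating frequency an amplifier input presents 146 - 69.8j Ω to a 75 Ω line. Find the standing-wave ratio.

Γ = (Z_L − Z_0)/(Z_L + Z_0) = (71 − j69.8)/(221 − j69.8)
|Γ| = 99.6/232 = 0.43
VSWR = (1 + |Γ|)/(1 − |Γ|) = 1.43/0.57

VSWR ≈ 2.51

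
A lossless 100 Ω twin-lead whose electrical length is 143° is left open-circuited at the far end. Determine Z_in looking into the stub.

tan(βl) = -0.754
For an open-circuited stub, Z_in = −jZ_0·cot(βl) = −jZ_0/tan(βl)

Z_in ≈ +j133 Ω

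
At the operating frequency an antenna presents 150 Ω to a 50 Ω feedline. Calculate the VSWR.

VSWR ≈ 3

For a purely resistive load, VSWR = R_L/Z_0 or Z_0/R_L (whichever > 1) = 150/50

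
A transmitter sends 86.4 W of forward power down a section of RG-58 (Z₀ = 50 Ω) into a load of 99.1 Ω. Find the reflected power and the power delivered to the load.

Γ = (99.1 − 50)/(99.1 + 50) = 0.329
|Γ|² = 0.108
P_refl = |Γ|²·P_inc = 9.37 W, P_del = (1 − |Γ|²)·P_inc = 77 W

P_reflected ≈ 9.37 W; P_delivered ≈ 77 W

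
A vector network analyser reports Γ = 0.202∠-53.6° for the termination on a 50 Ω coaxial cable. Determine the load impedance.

Z_L ≈ 59.9 − j20.3 Ω

Z_L = Z_0·(1 + Γ)/(1 − Γ) = 50·(1.12 − j0.163)/(0.88 + j0.163)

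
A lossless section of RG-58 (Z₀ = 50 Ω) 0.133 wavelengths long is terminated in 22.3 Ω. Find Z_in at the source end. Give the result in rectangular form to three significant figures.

βl = 2π × 0.133 = 47.9°
tan(βl) = tan(47.9°) = 1.11
Z_in = Z_0·(Z_L + jZ_0·tanβl)/(Z_0 + jZ_L·tanβl)
     = 50·(22.3 + j55.3)/(50 + j24.7)

Z_in ≈ 39.9 + j35.6 Ω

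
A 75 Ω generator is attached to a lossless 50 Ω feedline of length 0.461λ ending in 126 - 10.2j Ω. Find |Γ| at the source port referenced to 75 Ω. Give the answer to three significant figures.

βl = 2π × 0.461 = 166°
tan(βl) = -0.25
Z_in = Z_0·(Z_L + jZ_0·tanβl)/(Z_0 + jZ_L·tanβl) = 103 + j44.6 Ω
Γ_s = (Z_in − Z_s)/(Z_in + Z_s) = (28.2 + j44.6)/(178 + j44.6), |Γ_s| = 0.287

|Γ| ≈ 0.287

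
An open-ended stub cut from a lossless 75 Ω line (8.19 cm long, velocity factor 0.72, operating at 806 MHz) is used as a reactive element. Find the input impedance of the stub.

Z_in ≈ +j27.3 Ω

λ = v/f = 0.72·c / 806 MHz = 0.268 m
βl = 2π·l/λ = 2π × 0.306 = 110°
tan(βl) = -2.74
For an open-ended stub, Z_in = −jZ_0·cot(βl) = −jZ_0/tan(βl)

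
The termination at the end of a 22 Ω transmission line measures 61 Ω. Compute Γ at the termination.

Γ = (Z_L − Z_0)/(Z_L + Z_0) = (61 − 22)/(61 + 22) = 39/83

Γ = 0.47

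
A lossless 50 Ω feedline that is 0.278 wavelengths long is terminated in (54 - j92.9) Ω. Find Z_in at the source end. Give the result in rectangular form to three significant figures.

βl = 2π × 0.278 = 100°
tan(βl) = tan(100°) = -5.63
Z_in = Z_0·(Z_L + jZ_0·tanβl)/(Z_0 + jZ_L·tanβl)
     = 50·(54 − j374)/(-473 − j304)

Z_in ≈ 14 + j30.6 Ω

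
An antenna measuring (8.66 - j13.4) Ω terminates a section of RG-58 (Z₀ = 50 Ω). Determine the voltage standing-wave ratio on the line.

VSWR ≈ 6.2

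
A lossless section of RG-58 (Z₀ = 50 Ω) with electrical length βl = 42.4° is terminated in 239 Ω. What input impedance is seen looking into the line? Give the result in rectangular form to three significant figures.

Z_in ≈ 21.9 − j49.7 Ω

tan(βl) = tan(42.4°) = 0.913
Z_in = Z_0·(Z_L + jZ_0·tanβl)/(Z_0 + jZ_L·tanβl)
     = 50·(239 + j45.7)/(50 + j218)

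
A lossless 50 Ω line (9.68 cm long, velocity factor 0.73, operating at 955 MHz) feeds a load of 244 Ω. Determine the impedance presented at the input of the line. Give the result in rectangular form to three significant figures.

λ = v/f = 0.73·c / 955 MHz = 0.229 m
βl = 2π·l/λ = 2π × 0.422 = 152°
tan(βl) = tan(152°) = -0.533
Z_in = Z_0·(Z_L + jZ_0·tanβl)/(Z_0 + jZ_L·tanβl)
     = 50·(244 − j26.6)/(50 − j130)

Z_in ≈ 40.4 + j78.3 Ω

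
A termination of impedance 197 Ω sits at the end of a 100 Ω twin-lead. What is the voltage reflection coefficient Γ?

Γ = 0.327

Γ = (Z_L − Z_0)/(Z_L + Z_0) = (197 − 100)/(197 + 100) = 97/297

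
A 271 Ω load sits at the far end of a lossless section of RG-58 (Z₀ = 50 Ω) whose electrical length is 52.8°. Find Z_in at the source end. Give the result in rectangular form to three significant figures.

tan(βl) = tan(52.8°) = 1.32
Z_in = Z_0·(Z_L + jZ_0·tanβl)/(Z_0 + jZ_L·tanβl)
     = 50·(271 + j65.9)/(50 + j357)

Z_in ≈ 14.3 − j36 Ω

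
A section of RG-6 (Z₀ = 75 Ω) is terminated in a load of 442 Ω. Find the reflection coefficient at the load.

Γ = 0.71

Γ = (Z_L − Z_0)/(Z_L + Z_0) = (442 − 75)/(442 + 75) = 367/517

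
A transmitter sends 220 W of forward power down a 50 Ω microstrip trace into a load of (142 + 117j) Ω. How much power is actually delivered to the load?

|Γ| = |(92 + j117)/(192 + j117)| = 0.662
|Γ|² = 0.438
P_refl = |Γ|²·P_inc = 96.4 W, P_del = (1 − |Γ|²)·P_inc = 124 W

P_delivered ≈ 124 W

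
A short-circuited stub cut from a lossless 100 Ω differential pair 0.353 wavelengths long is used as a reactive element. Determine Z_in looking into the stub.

βl = 2π × 0.353 = 127°
tan(βl) = -1.32
For a short-circuited stub, Z_in = jZ_0·tan(βl)

Z_in ≈ −j132 Ω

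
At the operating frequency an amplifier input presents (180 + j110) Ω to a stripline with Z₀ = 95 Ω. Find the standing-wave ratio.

VSWR ≈ 2.77

Γ = (Z_L − Z_0)/(Z_L + Z_0) = (85 + j110)/(275 + j110)
|Γ| = 139/296 = 0.469
VSWR = (1 + |Γ|)/(1 − |Γ|) = 1.47/0.531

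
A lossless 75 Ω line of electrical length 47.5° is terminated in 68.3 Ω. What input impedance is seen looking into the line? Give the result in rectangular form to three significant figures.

tan(βl) = tan(47.5°) = 1.09
Z_in = Z_0·(Z_L + jZ_0·tanβl)/(Z_0 + jZ_L·tanβl)
     = 75·(68.3 + j81.8)/(75 + j74.5)

Z_in ≈ 75.3 + j7.03 Ω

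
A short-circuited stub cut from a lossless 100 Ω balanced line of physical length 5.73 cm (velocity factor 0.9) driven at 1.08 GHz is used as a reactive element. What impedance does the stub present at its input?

Z_in ≈ +j761 Ω

λ = v/f = 0.9·c / 1.08 GHz = 0.25 m
βl = 2π·l/λ = 2π × 0.229 = 82.5°
tan(βl) = 7.61
For a short-circuited stub, Z_in = jZ_0·tan(βl)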